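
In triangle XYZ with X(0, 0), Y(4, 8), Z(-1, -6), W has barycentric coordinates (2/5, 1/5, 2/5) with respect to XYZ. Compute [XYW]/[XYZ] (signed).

The signed ratio [XYW]/[XYZ] equals the barycentric coordinate of W at vertex Z, which is 2/5.

2/5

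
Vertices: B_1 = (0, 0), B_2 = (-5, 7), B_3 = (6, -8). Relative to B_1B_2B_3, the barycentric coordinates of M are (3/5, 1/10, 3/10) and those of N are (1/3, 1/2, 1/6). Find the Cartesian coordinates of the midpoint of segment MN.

(-1/10, 7/30)

Barycentric coordinates of the midpoint are the average: (7/15, 3/10, 7/30).
Converting: (7/15)·B_1 + (3/10)·B_2 + (7/30)·B_3 = (-1/10, 7/30).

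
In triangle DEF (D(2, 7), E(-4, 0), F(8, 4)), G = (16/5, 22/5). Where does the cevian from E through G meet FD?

(5, 11/2)

Barycentric coordinates of G with respect to DEF: (2/5, 1/5, 2/5).
On side FD the E-coordinate is zero; dropping G's E-weight 1/5 and renormalizing the remaining 2/5 : 2/5 gives weights 1/2, 1/2 on F, D.
H = (1/2)·(8, 4) + (1/2)·(2, 7) = (5, 11/2).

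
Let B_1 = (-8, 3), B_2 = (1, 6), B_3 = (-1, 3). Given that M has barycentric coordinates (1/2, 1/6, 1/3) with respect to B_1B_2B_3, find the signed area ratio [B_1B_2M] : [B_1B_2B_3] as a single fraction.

1/3

The signed ratio [B_1B_2M]/[B_1B_2B_3] equals the barycentric coordinate of M at vertex B_3, which is 1/3.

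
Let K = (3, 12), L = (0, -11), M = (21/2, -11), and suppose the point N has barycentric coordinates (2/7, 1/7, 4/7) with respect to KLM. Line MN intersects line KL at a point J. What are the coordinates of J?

(2, 13/3)

Line MN meets KL where the M-coordinate vanishes; zeroing N's M-weight and renormalizing leaves K, L-weights 2/7 : 1/7 → (2/3, 1/3).
So J = (2/3)·K + (1/3)·L = (2, 13/3).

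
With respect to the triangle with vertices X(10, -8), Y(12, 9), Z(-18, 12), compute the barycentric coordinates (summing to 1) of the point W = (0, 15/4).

(3/8, 1/4, 3/8)

Signed area of the reference triangle: [XYZ] = ½·(10·(9−12) + 12·(12−(-8)) + (-18)·(-8−9)) = ½·(-30 + 240 + 306) = 258.
[WYZ] = ½·(0·(9−12) + 12·(12−(15/4)) + (-18)·(15/4−9)) = ½·(0 + 99 + 189/2) = 387/4, so the X-coordinate is (387/4)/258 = 3/8.
[XWZ] = ½·(10·(15/4−12) + 0·(12−(-8)) + (-18)·(-8−(15/4))) = ½·(-165/2 + 0 + 423/2) = 129/2, so the Y-coordinate is 1/4.
[XYW] = ½·(10·(9−(15/4)) + 12·(15/4−(-8)) + 0·(-8−9)) = ½·(105/2 + 141 + 0) = 387/4, so the Z-coordinate is 3/8.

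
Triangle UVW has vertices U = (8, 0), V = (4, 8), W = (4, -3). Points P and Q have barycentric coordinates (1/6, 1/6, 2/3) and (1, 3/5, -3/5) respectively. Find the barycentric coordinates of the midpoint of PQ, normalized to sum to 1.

(7/12, 23/60, 1/30)

Since both coordinate triples sum to 1, the midpoint's barycentrics are the componentwise average.
(1/6+1)/2 = 7/12; similarly 23/60 and 1/30.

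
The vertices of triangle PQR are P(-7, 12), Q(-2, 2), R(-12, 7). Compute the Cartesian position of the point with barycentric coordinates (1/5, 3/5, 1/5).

S = (1/5)·P + (3/5)·Q + (1/5)·R.
x-coordinate: (1/5)·(-7) + (3/5)·(-2) + (1/5)·(-12) = -5.
y-coordinate: (1/5)·12 + (3/5)·2 + (1/5)·7 = 5.

(-5, 5)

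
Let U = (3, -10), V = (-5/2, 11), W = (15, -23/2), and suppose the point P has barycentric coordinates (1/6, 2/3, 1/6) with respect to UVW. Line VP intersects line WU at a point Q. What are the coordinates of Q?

(9, -43/4)

Line VP meets WU where the V-coordinate vanishes; zeroing P's V-weight and renormalizing leaves W, U-weights 1/6 : 1/6 → (1/2, 1/2).
So Q = (1/2)·W + (1/2)·U = (9, -43/4).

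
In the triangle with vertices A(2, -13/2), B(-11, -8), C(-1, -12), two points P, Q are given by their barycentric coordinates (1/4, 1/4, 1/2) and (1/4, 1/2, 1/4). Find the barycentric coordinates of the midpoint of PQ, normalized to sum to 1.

Since both coordinate triples sum to 1, the midpoint's barycentrics are the componentwise average.
(1/4+1/4)/2 = 1/4; similarly 3/8 and 3/8.

(1/4, 3/8, 3/8)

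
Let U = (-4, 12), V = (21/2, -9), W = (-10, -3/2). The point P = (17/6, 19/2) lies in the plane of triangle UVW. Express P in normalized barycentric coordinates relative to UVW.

(1, 1/3, -1/3)

Signed area of the reference triangle: [UVW] = ½·((-4)·(-9−(-3/2)) + (21/2)·(-3/2−12) + (-10)·(12−(-9))) = ½·(30 − 567/4 − 210) = -1287/8.
[PVW] = ½·((17/6)·(-9−(-3/2)) + (21/2)·(-3/2−(19/2)) + (-10)·(19/2−(-9))) = ½·(-85/4 − 231/2 − 185) = -1287/8, so the U-coordinate is (-1287/8)/(-1287/8) = 1.
[UPW] = ½·((-4)·(19/2−(-3/2)) + (17/6)·(-3/2−12) + (-10)·(12−(19/2))) = ½·(-44 − 153/4 − 25) = -429/8, so the V-coordinate is 1/3.
[UVP] = ½·((-4)·(-9−(19/2)) + (21/2)·(19/2−12) + (17/6)·(12−(-9))) = ½·(74 − 105/4 + 119/2) = 429/8, so the W-coordinate is -1/3.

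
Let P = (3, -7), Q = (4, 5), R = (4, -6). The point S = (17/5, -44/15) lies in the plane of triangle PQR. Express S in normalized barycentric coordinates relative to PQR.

(3/5, 1/3, 1/15)

Signed area of the reference triangle: [PQR] = ½·(3·(5−(-6)) + 4·(-6−(-7)) + 4·(-7−5)) = ½·(33 + 4 − 48) = -11/2.
[SQR] = ½·((17/5)·(5−(-6)) + 4·(-6−(-44/15)) + 4·(-44/15−5)) = ½·(187/5 − 184/15 − 476/15) = -33/10, so the P-coordinate is (-33/10)/(-11/2) = 3/5.
[PSR] = ½·(3·(-44/15−(-6)) + (17/5)·(-6−(-7)) + 4·(-7−(-44/15))) = ½·(46/5 + 17/5 − 244/15) = -11/6, so the Q-coordinate is 1/3.
[PQS] = ½·(3·(5−(-44/15)) + 4·(-44/15−(-7)) + (17/5)·(-7−5)) = ½·(119/5 + 244/15 − 204/5) = -11/30, so the R-coordinate is 1/15.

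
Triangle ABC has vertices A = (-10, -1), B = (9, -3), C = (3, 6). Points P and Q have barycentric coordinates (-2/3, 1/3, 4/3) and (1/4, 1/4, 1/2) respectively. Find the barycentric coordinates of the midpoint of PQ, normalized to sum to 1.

(-5/24, 7/24, 11/12)

Since both coordinate triples sum to 1, the midpoint's barycentrics are the componentwise average.
(-2/3+1/4)/2 = -5/24; similarly 7/24 and 11/12.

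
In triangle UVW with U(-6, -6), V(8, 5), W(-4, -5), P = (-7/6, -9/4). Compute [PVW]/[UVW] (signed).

7/12

[UVW] = ½·((-6)·(5−(-5)) + 8·(-5−(-6)) + (-4)·(-6−5)) = ½·(-60 + 8 + 44) = -4.
[PVW] = ½·((-7/6)·(5−(-5)) + 8·(-5−(-9/4)) + (-4)·(-9/4−5)) = ½·(-35/3 − 22 + 29) = -7/3, so the ratio is (-7/3)/(-4) = 7/12.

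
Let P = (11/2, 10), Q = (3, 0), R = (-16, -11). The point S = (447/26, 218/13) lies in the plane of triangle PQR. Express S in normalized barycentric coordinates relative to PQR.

Signed area of the reference triangle: [PQR] = ½·((11/2)·(0−(-11)) + 3·(-11−10) + (-16)·(10−0)) = ½·(121/2 − 63 − 160) = -325/4.
[SQR] = ½·((447/26)·(0−(-11)) + 3·(-11−(218/13)) + (-16)·(218/13−0)) = ½·(4917/26 − 1083/13 − 3488/13) = -325/4, so the P-coordinate is (-325/4)/(-325/4) = 1.
[PSR] = ½·((11/2)·(218/13−(-11)) + (447/26)·(-11−10) + (-16)·(10−(218/13))) = ½·(3971/26 − 9387/26 + 1408/13) = -50, so the Q-coordinate is 8/13.
[PQS] = ½·((11/2)·(0−(218/13)) + 3·(218/13−10) + (447/26)·(10−0)) = ½·(-1199/13 + 264/13 + 2235/13) = 50, so the R-coordinate is -8/13.
Check: 1 + 8/13 − 8/13 = 1.

(1, 8/13, -8/13)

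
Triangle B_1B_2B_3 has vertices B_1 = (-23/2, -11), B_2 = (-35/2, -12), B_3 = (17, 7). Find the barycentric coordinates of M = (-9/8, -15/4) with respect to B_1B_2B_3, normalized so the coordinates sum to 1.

(1/3, 1/4, 5/12)

Signed area of the reference triangle: [B_1B_2B_3] = ½·((-23/2)·(-12−7) + (-35/2)·(7−(-11)) + 17·(-11−(-12))) = ½·(437/2 − 315 + 17) = -159/4.
[MB_2B_3] = ½·((-9/8)·(-12−7) + (-35/2)·(7−(-15/4)) + 17·(-15/4−(-12))) = ½·(171/8 − 1505/8 + 561/4) = -53/4, so the B_1-coordinate is (-53/4)/(-159/4) = 1/3.
[B_1MB_3] = ½·((-23/2)·(-15/4−7) + (-9/8)·(7−(-11)) + 17·(-11−(-15/4))) = ½·(989/8 − 81/4 − 493/4) = -159/16, so the B_2-coordinate is 1/4.
[B_1B_2M] = ½·((-23/2)·(-12−(-15/4)) + (-35/2)·(-15/4−(-11)) + (-9/8)·(-11−(-12))) = ½·(759/8 − 1015/8 − 9/8) = -265/16, so the B_3-coordinate is 5/12.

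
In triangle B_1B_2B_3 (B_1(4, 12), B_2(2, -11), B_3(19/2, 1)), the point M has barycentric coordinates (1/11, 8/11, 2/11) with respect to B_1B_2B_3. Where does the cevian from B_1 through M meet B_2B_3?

Line B_1M meets B_2B_3 where the B_1-coordinate vanishes; zeroing M's B_1-weight and renormalizing leaves B_2, B_3-weights 8/11 : 2/11 → (4/5, 1/5).
So N = (4/5)·B_2 + (1/5)·B_3 = (7/2, -43/5).

(7/2, -43/5)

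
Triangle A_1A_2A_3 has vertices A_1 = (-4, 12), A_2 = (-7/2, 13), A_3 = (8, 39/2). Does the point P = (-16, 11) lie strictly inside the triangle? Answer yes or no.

Barycentric coordinates of P: (-233/33, 104/11, -46/33).
The three coordinates are negative, positive, negative; a point is interior exactly when all three are positive.

no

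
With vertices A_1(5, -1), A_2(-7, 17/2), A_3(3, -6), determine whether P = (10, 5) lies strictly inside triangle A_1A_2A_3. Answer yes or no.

Barycentric coordinates of P: (423/158, -13/79, -239/158).
The three coordinates are positive, negative, negative; a point is interior exactly when all three are positive.

no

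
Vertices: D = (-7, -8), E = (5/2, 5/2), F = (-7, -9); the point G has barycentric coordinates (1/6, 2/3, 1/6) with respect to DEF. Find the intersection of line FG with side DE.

(3/5, 2/5)

Line FG meets DE where the F-coordinate vanishes; zeroing G's F-weight and renormalizing leaves D, E-weights 1/6 : 2/3 → (1/5, 4/5).
So H = (1/5)·D + (4/5)·E = (3/5, 2/5).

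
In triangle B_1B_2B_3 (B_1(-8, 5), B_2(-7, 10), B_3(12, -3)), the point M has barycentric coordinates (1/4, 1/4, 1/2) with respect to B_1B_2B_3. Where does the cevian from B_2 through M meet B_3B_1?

(16/3, -1/3)

Line B_2M meets B_3B_1 where the B_2-coordinate vanishes; zeroing M's B_2-weight and renormalizing leaves B_3, B_1-weights 1/2 : 1/4 → (2/3, 1/3).
So N = (2/3)·B_3 + (1/3)·B_1 = (16/3, -1/3).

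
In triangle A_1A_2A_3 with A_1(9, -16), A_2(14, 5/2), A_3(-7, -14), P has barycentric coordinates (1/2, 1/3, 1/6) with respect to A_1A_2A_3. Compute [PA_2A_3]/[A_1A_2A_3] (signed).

1/2

The signed ratio [PA_2A_3]/[A_1A_2A_3] equals the barycentric coordinate of P at vertex A_1, which is 1/2.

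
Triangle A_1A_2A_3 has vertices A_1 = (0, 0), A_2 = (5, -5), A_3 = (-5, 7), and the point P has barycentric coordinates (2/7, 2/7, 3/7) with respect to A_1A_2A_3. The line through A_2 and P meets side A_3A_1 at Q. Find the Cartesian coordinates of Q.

(-3, 21/5)

Line A_2P meets A_3A_1 where the A_2-coordinate vanishes; zeroing P's A_2-weight and renormalizing leaves A_3, A_1-weights 3/7 : 2/7 → (3/5, 2/5).
So Q = (3/5)·A_3 + (2/5)·A_1 = (-3, 21/5).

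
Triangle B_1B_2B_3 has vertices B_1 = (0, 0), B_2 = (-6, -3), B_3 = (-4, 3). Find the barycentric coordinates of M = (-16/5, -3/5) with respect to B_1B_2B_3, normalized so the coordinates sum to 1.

(2/5, 2/5, 1/5)

Signed area of the reference triangle: [B_1B_2B_3] = ½·(0·(-3−3) + (-6)·(3−0) + (-4)·(0−(-3))) = ½·(0 − 18 − 12) = -15.
[MB_2B_3] = ½·((-16/5)·(-3−3) + (-6)·(3−(-3/5)) + (-4)·(-3/5−(-3))) = ½·(96/5 − 108/5 − 48/5) = -6, so the B_1-coordinate is (-6)/(-15) = 2/5.
[B_1MB_3] = ½·(0·(-3/5−3) + (-16/5)·(3−0) + (-4)·(0−(-3/5))) = ½·(0 − 48/5 − 12/5) = -6, so the B_2-coordinate is 2/5.
[B_1B_2M] = ½·(0·(-3−(-3/5)) + (-6)·(-3/5−0) + (-16/5)·(0−(-3))) = ½·(0 + 18/5 − 48/5) = -3, so the B_3-coordinate is 1/5.
Check: 2/5 + 2/5 + 1/5 = 1.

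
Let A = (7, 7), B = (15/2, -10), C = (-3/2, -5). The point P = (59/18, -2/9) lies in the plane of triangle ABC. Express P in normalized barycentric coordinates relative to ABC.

Signed area of the reference triangle: [ABC] = ½·(7·(-10−(-5)) + (15/2)·(-5−7) + (-3/2)·(7−(-10))) = ½·(-35 − 90 − 51/2) = -301/4.
[PBC] = ½·((59/18)·(-10−(-5)) + (15/2)·(-5−(-2/9)) + (-3/2)·(-2/9−(-10))) = ½·(-295/18 − 215/6 − 44/3) = -301/9, so the A-coordinate is (-301/9)/(-301/4) = 4/9.
[APC] = ½·(7·(-2/9−(-5)) + (59/18)·(-5−7) + (-3/2)·(7−(-2/9))) = ½·(301/9 − 118/3 − 65/6) = -301/36, so the B-coordinate is 1/9.
[ABP] = ½·(7·(-10−(-2/9)) + (15/2)·(-2/9−7) + (59/18)·(7−(-10))) = ½·(-616/9 − 325/6 + 1003/18) = -301/9, so the C-coordinate is 4/9.

(4/9, 1/9, 4/9)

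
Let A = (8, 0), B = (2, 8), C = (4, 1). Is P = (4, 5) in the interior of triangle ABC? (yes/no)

yes

Barycentric coordinates of P: (4/13, 8/13, 1/13).
The three coordinates are positive, positive, positive; a point is interior exactly when all three are positive.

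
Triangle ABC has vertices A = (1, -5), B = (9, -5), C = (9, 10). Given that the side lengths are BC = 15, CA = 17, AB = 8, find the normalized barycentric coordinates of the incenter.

(3/8, 17/40, 1/5)

The incenter has barycentric coordinates proportional to the opposite side lengths: (15 : 17 : 8).
Normalizing by 15+17+8 = 40 gives (3/8, 17/40, 1/5).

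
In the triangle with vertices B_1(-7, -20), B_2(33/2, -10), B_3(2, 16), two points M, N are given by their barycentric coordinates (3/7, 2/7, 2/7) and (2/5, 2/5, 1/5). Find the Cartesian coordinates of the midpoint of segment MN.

Barycentric coordinates of the midpoint are the average: (29/70, 12/35, 17/70).
Converting: (29/70)·B_1 + (12/35)·B_2 + (17/70)·B_3 = (227/70, -274/35).

(227/70, -274/35)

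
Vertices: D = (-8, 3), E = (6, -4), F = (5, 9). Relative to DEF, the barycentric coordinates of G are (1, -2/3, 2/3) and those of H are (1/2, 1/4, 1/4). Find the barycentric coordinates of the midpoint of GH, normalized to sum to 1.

Since both coordinate triples sum to 1, the midpoint's barycentrics are the componentwise average.
(1+1/2)/2 = 3/4; similarly -5/24 and 11/24.

(3/4, -5/24, 11/24)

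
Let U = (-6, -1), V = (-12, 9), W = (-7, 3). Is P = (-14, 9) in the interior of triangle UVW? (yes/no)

no

Barycentric coordinates of P: (6/7, 11/7, -10/7).
The three coordinates are positive, positive, negative; a point is interior exactly when all three are positive.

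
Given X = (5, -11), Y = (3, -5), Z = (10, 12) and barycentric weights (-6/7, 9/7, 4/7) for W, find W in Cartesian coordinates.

W = (-6/7)·X + (9/7)·Y + (4/7)·Z.
x-coordinate: (-6/7)·5 + (9/7)·3 + (4/7)·10 = 37/7.
y-coordinate: (-6/7)·(-11) + (9/7)·(-5) + (4/7)·12 = 69/7.

(37/7, 69/7)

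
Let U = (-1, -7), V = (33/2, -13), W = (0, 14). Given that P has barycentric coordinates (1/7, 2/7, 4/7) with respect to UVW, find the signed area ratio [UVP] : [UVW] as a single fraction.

4/7

The signed ratio [UVP]/[UVW] equals the barycentric coordinate of P at vertex W, which is 4/7.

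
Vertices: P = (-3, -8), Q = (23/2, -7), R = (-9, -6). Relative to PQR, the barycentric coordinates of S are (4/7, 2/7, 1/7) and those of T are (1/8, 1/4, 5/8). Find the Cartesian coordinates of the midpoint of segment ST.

Barycentric coordinates of the midpoint are the average: (39/112, 15/56, 43/112).
Converting: (39/112)·P + (15/56)·Q + (43/112)·R = (-159/112, -195/28).

(-159/112, -195/28)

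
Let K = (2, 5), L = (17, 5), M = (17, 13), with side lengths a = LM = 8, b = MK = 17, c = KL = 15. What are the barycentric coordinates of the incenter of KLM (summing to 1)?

The incenter has barycentric coordinates proportional to the opposite side lengths: (8 : 17 : 15).
Normalizing by 8+17+15 = 40 gives (1/5, 17/40, 3/8).

(1/5, 17/40, 3/8)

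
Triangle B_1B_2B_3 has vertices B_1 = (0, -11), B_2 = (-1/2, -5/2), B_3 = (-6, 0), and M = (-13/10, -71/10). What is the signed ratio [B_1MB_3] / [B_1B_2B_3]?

1/5

[B_1B_2B_3] = ½·(0·(-5/2−0) + (-1/2)·(0−(-11)) + (-6)·(-11−(-5/2))) = ½·(0 − 11/2 + 51) = 91/4.
[B_1MB_3] = ½·(0·(-71/10−0) + (-13/10)·(0−(-11)) + (-6)·(-11−(-71/10))) = ½·(0 − 143/10 + 117/5) = 91/20, so the ratio is (91/20)/(91/4) = 1/5.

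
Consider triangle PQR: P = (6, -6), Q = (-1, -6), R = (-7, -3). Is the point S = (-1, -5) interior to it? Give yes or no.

Barycentric coordinates of S: (2/7, 8/21, 1/3).
The three coordinates are positive, positive, positive; a point is interior exactly when all three are positive.

yes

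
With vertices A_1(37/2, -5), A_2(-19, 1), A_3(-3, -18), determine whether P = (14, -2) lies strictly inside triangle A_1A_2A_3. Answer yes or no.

Barycentric coordinates of P: (386/411, 82/411, -19/137).
The three coordinates are positive, positive, negative; a point is interior exactly when all three are positive.

no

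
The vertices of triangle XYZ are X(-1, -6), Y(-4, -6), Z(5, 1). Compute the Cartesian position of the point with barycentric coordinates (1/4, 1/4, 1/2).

(5/4, -5/2)

W = (1/4)·X + (1/4)·Y + (1/2)·Z.
x-coordinate: (1/4)·(-1) + (1/4)·(-4) + (1/2)·5 = 5/4.
y-coordinate: (1/4)·(-6) + (1/4)·(-6) + (1/2)·1 = -5/2.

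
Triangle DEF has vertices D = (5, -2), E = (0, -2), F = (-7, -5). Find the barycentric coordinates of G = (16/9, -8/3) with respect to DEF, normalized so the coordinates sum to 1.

Signed area of the reference triangle: [DEF] = ½·(5·(-2−(-5)) + 0·(-5−(-2)) + (-7)·(-2−(-2))) = ½·(15 + 0 + 0) = 15/2.
[GEF] = ½·((16/9)·(-2−(-5)) + 0·(-5−(-8/3)) + (-7)·(-8/3−(-2))) = ½·(16/3 + 0 + 14/3) = 5, so the D-coordinate is 5/(15/2) = 2/3.
[DGF] = ½·(5·(-8/3−(-5)) + (16/9)·(-5−(-2)) + (-7)·(-2−(-8/3))) = ½·(35/3 − 16/3 − 14/3) = 5/6, so the E-coordinate is 1/9.
[DEG] = ½·(5·(-2−(-8/3)) + 0·(-8/3−(-2)) + (16/9)·(-2−(-2))) = ½·(10/3 + 0 + 0) = 5/3, so the F-coordinate is 2/9.
Check: 2/3 + 1/9 + 2/9 = 1.

(2/3, 1/9, 2/9)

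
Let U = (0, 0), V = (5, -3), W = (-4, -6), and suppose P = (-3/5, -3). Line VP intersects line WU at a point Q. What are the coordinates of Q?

(-2, -3)

Barycentric coordinates of P with respect to UVW: (2/5, 1/5, 2/5).
On side WU the V-coordinate is zero; dropping P's V-weight 1/5 and renormalizing the remaining 2/5 : 2/5 gives weights 1/2, 1/2 on W, U.
Q = (1/2)·(-4, -6) + (1/2)·(0, 0) = (-2, -3).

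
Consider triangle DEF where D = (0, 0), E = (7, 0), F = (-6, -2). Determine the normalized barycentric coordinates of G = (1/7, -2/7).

(5/7, 1/7, 1/7)

Signed area of the reference triangle: [DEF] = ½·(0·(0−(-2)) + 7·(-2−0) + (-6)·(0−0)) = ½·(0 − 14 + 0) = -7.
[GEF] = ½·((1/7)·(0−(-2)) + 7·(-2−(-2/7)) + (-6)·(-2/7−0)) = ½·(2/7 − 12 + 12/7) = -5, so the D-coordinate is (-5)/(-7) = 5/7.
[DGF] = ½·(0·(-2/7−(-2)) + (1/7)·(-2−0) + (-6)·(0−(-2/7))) = ½·(0 − 2/7 − 12/7) = -1, so the E-coordinate is 1/7.
[DEG] = ½·(0·(0−(-2/7)) + 7·(-2/7−0) + (1/7)·(0−0)) = ½·(0 − 2 + 0) = -1, so the F-coordinate is 1/7.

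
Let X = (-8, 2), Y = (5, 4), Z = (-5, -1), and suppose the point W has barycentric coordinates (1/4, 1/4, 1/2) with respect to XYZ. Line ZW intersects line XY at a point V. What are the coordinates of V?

(-3/2, 3)

Line ZW meets XY where the Z-coordinate vanishes; zeroing W's Z-weight and renormalizing leaves X, Y-weights 1/4 : 1/4 → (1/2, 1/2).
So V = (1/2)·X + (1/2)·Y = (-3/2, 3).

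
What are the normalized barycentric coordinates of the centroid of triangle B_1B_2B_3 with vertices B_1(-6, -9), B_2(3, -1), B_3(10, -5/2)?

The centroid is the average of the vertices, so each weight is 1/3.

(1/3, 1/3, 1/3)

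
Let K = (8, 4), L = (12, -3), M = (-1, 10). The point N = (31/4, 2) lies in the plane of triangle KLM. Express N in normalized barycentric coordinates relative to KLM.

(1/4, 1/2, 1/4)

Signed area of the reference triangle: [KLM] = ½·(8·(-3−10) + 12·(10−4) + (-1)·(4−(-3))) = ½·(-104 + 72 − 7) = -39/2.
[NLM] = ½·((31/4)·(-3−10) + 12·(10−2) + (-1)·(2−(-3))) = ½·(-403/4 + 96 − 5) = -39/8, so the K-coordinate is (-39/8)/(-39/2) = 1/4.
[KNM] = ½·(8·(2−10) + (31/4)·(10−4) + (-1)·(4−2)) = ½·(-64 + 93/2 − 2) = -39/4, so the L-coordinate is 1/2.
[KLN] = ½·(8·(-3−2) + 12·(2−4) + (31/4)·(4−(-3))) = ½·(-40 − 24 + 217/4) = -39/8, so the M-coordinate is 1/4.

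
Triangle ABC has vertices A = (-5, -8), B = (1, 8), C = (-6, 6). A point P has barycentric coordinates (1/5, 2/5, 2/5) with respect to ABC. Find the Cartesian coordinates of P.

(-3, 4)

P = (1/5)·A + (2/5)·B + (2/5)·C.
x-coordinate: (1/5)·(-5) + (2/5)·1 + (2/5)·(-6) = -3.
y-coordinate: (1/5)·(-8) + (2/5)·8 + (2/5)·6 = 4.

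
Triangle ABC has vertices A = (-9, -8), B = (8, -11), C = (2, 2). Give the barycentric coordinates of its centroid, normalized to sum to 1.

(1/3, 1/3, 1/3)

The centroid is the average of the vertices, so each weight is 1/3.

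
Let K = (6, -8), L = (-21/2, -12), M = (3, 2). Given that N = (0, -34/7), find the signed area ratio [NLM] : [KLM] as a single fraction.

[KLM] = ½·(6·(-12−2) + (-21/2)·(2−(-8)) + 3·(-8−(-12))) = ½·(-84 − 105 + 12) = -177/2.
[NLM] = ½·(0·(-12−2) + (-21/2)·(2−(-34/7)) + 3·(-34/7−(-12))) = ½·(0 − 72 + 150/7) = -177/7, so the ratio is (-177/7)/(-177/2) = 2/7.

2/7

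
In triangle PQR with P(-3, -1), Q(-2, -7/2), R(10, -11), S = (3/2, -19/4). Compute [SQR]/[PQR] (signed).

[PQR] = ½·((-3)·(-7/2−(-11)) + (-2)·(-11−(-1)) + 10·(-1−(-7/2))) = ½·(-45/2 + 20 + 25) = 45/4.
[SQR] = ½·((3/2)·(-7/2−(-11)) + (-2)·(-11−(-19/4)) + 10·(-19/4−(-7/2))) = ½·(45/4 + 25/2 − 25/2) = 45/8, so the ratio is (45/8)/(45/4) = 1/2.

1/2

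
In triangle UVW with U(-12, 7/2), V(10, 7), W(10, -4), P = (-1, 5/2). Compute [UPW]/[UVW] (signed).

[UVW] = ½·((-12)·(7−(-4)) + 10·(-4−(7/2)) + 10·(7/2−7)) = ½·(-132 − 75 − 35) = -121.
[UPW] = ½·((-12)·(5/2−(-4)) + (-1)·(-4−(7/2)) + 10·(7/2−(5/2))) = ½·(-78 + 15/2 + 10) = -121/4, so the ratio is (-121/4)/(-121) = 1/4.

1/4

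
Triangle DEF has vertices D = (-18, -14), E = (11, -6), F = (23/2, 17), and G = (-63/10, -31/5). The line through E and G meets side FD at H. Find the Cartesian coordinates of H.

(-85/8, -25/4)

Barycentric coordinates of G with respect to DEF: (3/5, 1/5, 1/5).
On side FD the E-coordinate is zero; dropping G's E-weight 1/5 and renormalizing the remaining 1/5 : 3/5 gives weights 1/4, 3/4 on F, D.
H = (1/4)·(23/2, 17) + (3/4)·(-18, -14) = (-85/8, -25/4).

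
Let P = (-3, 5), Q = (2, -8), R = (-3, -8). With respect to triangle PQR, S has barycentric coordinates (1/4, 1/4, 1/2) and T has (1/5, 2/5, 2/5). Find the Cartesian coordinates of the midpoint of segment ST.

Barycentric coordinates of the midpoint are the average: (9/40, 13/40, 9/20).
Converting: (9/40)·P + (13/40)·Q + (9/20)·R = (-11/8, -203/40).

(-11/8, -203/40)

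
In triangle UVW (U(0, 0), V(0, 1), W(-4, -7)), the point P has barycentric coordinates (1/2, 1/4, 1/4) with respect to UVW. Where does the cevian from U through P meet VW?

(-2, -3)

Line UP meets VW where the U-coordinate vanishes; zeroing P's U-weight and renormalizing leaves V, W-weights 1/4 : 1/4 → (1/2, 1/2).
So Q = (1/2)·V + (1/2)·W = (-2, -3).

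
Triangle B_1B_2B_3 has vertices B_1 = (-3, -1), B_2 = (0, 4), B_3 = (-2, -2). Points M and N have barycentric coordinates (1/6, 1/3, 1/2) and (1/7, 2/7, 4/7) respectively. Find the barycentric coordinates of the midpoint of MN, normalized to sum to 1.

(13/84, 13/42, 15/28)

Since both coordinate triples sum to 1, the midpoint's barycentrics are the componentwise average.
(1/6+1/7)/2 = 13/84; similarly 13/42 and 15/28.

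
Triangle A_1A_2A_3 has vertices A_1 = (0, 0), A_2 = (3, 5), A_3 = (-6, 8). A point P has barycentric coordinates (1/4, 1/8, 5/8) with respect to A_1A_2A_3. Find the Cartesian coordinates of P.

(-27/8, 45/8)

P = (1/4)·A_1 + (1/8)·A_2 + (5/8)·A_3.
x-coordinate: (1/4)·0 + (1/8)·3 + (5/8)·(-6) = -27/8.
y-coordinate: (1/4)·0 + (1/8)·5 + (5/8)·8 = 45/8.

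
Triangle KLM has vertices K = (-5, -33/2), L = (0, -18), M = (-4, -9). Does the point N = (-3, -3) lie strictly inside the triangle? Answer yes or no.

Barycentric coordinates of N: (-11/13, 1/26, 47/26).
The three coordinates are negative, positive, positive; a point is interior exactly when all three are positive.

no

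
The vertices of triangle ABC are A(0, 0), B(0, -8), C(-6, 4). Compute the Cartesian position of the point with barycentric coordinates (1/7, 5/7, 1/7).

P = (1/7)·A + (5/7)·B + (1/7)·C.
x-coordinate: (1/7)·0 + (5/7)·0 + (1/7)·(-6) = -6/7.
y-coordinate: (1/7)·0 + (5/7)·(-8) + (1/7)·4 = -36/7.

(-6/7, -36/7)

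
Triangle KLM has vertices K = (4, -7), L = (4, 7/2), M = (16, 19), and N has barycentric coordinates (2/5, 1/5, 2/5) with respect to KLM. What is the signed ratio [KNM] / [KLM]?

The signed ratio [KNM]/[KLM] equals the barycentric coordinate of N at vertex L, which is 1/5.

1/5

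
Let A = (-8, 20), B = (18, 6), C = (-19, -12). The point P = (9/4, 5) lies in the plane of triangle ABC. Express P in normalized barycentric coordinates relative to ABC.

Signed area of the reference triangle: [ABC] = ½·((-8)·(6−(-12)) + 18·(-12−20) + (-19)·(20−6)) = ½·(-144 − 576 − 266) = -493.
[PBC] = ½·((9/4)·(6−(-12)) + 18·(-12−5) + (-19)·(5−6)) = ½·(81/2 − 306 + 19) = -493/4, so the A-coordinate is (-493/4)/(-493) = 1/4.
[APC] = ½·((-8)·(5−(-12)) + (9/4)·(-12−20) + (-19)·(20−5)) = ½·(-136 − 72 − 285) = -493/2, so the B-coordinate is 1/2.
[ABP] = ½·((-8)·(6−5) + 18·(5−20) + (9/4)·(20−6)) = ½·(-8 − 270 + 63/2) = -493/4, so the C-coordinate is 1/4.

(1/4, 1/2, 1/4)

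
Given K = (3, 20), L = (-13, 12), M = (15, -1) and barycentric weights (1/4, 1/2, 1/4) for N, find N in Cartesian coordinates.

(-2, 43/4)

N = (1/4)·K + (1/2)·L + (1/4)·M.
x-coordinate: (1/4)·3 + (1/2)·(-13) + (1/4)·15 = -2.
y-coordinate: (1/4)·20 + (1/2)·12 + (1/4)·(-1) = 43/4.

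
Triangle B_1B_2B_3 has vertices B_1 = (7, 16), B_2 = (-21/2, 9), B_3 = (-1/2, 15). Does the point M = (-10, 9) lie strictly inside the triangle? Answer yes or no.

Barycentric coordinates of M: (3/35, 71/70, -1/10).
The three coordinates are positive, positive, negative; a point is interior exactly when all three are positive.

no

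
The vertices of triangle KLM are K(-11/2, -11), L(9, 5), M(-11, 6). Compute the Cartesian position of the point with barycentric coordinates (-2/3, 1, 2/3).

(16/3, 49/3)

N = (-2/3)·K + 1·L + (2/3)·M.
x-coordinate: (-2/3)·(-11/2) + 1·9 + (2/3)·(-11) = 16/3.
y-coordinate: (-2/3)·(-11) + 1·5 + (2/3)·6 = 49/3.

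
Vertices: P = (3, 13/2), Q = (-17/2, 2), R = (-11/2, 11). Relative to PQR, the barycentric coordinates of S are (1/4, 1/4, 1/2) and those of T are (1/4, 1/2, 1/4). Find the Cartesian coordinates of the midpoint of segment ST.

Barycentric coordinates of the midpoint are the average: (1/4, 3/8, 3/8).
Converting: (1/4)·P + (3/8)·Q + (3/8)·R = (-9/2, 13/2).

(-9/2, 13/2)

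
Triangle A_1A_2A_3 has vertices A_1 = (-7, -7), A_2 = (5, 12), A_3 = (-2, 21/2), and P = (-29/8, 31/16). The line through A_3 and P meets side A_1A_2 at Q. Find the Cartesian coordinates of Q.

(-23/5, -16/5)

Barycentric coordinates of P with respect to A_1A_2A_3: (1/2, 1/8, 3/8).
On side A_1A_2 the A_3-coordinate is zero; dropping P's A_3-weight 3/8 and renormalizing the remaining 1/2 : 1/8 gives weights 4/5, 1/5 on A_1, A_2.
Q = (4/5)·(-7, -7) + (1/5)·(5, 12) = (-23/5, -16/5).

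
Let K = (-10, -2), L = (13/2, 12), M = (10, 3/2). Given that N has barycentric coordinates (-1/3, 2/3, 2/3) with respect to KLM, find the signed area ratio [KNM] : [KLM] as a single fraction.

2/3

The signed ratio [KNM]/[KLM] equals the barycentric coordinate of N at vertex L, which is 2/3.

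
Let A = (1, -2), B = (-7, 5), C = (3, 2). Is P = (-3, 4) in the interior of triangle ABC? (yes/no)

no

Barycentric coordinates of P: (-1/23, 14/23, 10/23).
The three coordinates are negative, positive, positive; a point is interior exactly when all three are positive.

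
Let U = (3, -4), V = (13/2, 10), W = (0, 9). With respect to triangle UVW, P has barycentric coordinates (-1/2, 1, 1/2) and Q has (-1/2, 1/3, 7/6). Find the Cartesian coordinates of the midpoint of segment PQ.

(17/6, 97/6)

Barycentric coordinates of the midpoint are the average: (-1/2, 2/3, 5/6).
Converting: (-1/2)·U + (2/3)·V + (5/6)·W = (17/6, 97/6).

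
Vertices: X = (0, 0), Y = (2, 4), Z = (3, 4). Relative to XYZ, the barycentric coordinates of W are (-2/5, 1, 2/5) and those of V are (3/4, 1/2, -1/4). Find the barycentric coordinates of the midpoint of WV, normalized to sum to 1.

Since both coordinate triples sum to 1, the midpoint's barycentrics are the componentwise average.
(-2/5+3/4)/2 = 7/40; similarly 3/4 and 3/40.

(7/40, 3/4, 3/40)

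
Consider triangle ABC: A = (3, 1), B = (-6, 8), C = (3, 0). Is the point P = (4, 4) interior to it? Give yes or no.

Barycentric coordinates of P: (44/9, -1/9, -34/9).
The three coordinates are positive, negative, negative; a point is interior exactly when all three are positive.

no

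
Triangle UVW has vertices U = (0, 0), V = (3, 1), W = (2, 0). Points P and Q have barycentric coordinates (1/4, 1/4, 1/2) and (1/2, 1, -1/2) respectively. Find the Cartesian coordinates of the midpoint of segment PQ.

Barycentric coordinates of the midpoint are the average: (3/8, 5/8, 0).
Converting: (3/8)·U + (5/8)·V + 0·W = (15/8, 5/8).

(15/8, 5/8)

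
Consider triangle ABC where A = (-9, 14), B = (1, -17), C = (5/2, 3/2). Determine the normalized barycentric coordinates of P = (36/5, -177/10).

(-1/2, 7/10, 4/5)

Signed area of the reference triangle: [ABC] = ½·((-9)·(-17−(3/2)) + 1·(3/2−14) + (5/2)·(14−(-17))) = ½·(333/2 − 25/2 + 155/2) = 463/4.
[PBC] = ½·((36/5)·(-17−(3/2)) + 1·(3/2−(-177/10)) + (5/2)·(-177/10−(-17))) = ½·(-666/5 + 96/5 − 7/4) = -463/8, so the A-coordinate is (-463/8)/(463/4) = -1/2.
[APC] = ½·((-9)·(-177/10−(3/2)) + (36/5)·(3/2−14) + (5/2)·(14−(-177/10))) = ½·(864/5 − 90 + 317/4) = 3241/40, so the B-coordinate is 7/10.
[ABP] = ½·((-9)·(-17−(-177/10)) + 1·(-177/10−14) + (36/5)·(14−(-17))) = ½·(-63/10 − 317/10 + 1116/5) = 463/5, so the C-coordinate is 4/5.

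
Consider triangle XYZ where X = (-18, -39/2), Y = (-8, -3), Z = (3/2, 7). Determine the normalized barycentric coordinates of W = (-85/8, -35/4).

Signed area of the reference triangle: [XYZ] = ½·((-18)·(-3−7) + (-8)·(7−(-39/2)) + (3/2)·(-39/2−(-3))) = ½·(180 − 212 − 99/4) = -227/8.
[WYZ] = ½·((-85/8)·(-3−7) + (-8)·(7−(-35/4)) + (3/2)·(-35/4−(-3))) = ½·(425/4 − 126 − 69/8) = -227/16, so the X-coordinate is (-227/16)/(-227/8) = 1/2.
[XWZ] = ½·((-18)·(-35/4−7) + (-85/8)·(7−(-39/2)) + (3/2)·(-39/2−(-35/4))) = ½·(567/2 − 4505/16 − 129/8) = -227/32, so the Y-coordinate is 1/4.
[XYW] = ½·((-18)·(-3−(-35/4)) + (-8)·(-35/4−(-39/2)) + (-85/8)·(-39/2−(-3))) = ½·(-207/2 − 86 + 2805/16) = -227/32, so the Z-coordinate is 1/4.

(1/2, 1/4, 1/4)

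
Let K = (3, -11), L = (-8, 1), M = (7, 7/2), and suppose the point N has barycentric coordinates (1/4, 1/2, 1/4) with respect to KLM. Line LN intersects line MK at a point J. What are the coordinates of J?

(5, -15/4)

Line LN meets MK where the L-coordinate vanishes; zeroing N's L-weight and renormalizing leaves M, K-weights 1/4 : 1/4 → (1/2, 1/2).
So J = (1/2)·M + (1/2)·K = (5, -15/4).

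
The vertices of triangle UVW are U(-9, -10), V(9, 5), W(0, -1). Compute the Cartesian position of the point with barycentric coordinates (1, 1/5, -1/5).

(-36/5, -44/5)

P = 1·U + (1/5)·V + (-1/5)·W.
x-coordinate: 1·(-9) + (1/5)·9 + (-1/5)·0 = -36/5.
y-coordinate: 1·(-10) + (1/5)·5 + (-1/5)·(-1) = -44/5.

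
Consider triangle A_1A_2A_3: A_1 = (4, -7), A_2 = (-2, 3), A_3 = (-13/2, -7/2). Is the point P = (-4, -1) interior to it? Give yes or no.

Barycentric coordinates of P: (5/84, 5/12, 11/21).
The three coordinates are positive, positive, positive; a point is interior exactly when all three are positive.

yes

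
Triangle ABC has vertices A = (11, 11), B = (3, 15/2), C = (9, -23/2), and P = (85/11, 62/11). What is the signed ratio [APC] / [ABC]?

[ABC] = ½·(11·(15/2−(-23/2)) + 3·(-23/2−11) + 9·(11−(15/2))) = ½·(209 − 135/2 + 63/2) = 173/2.
[APC] = ½·(11·(62/11−(-23/2)) + (85/11)·(-23/2−11) + 9·(11−(62/11))) = ½·(377/2 − 3825/22 + 531/11) = 346/11, so the ratio is (346/11)/(173/2) = 4/11.

4/11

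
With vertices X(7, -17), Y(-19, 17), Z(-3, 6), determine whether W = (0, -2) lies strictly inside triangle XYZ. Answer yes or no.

yes

Barycentric coordinates of W: (95/258, 11/258, 76/129).
The three coordinates are positive, positive, positive; a point is interior exactly when all three are positive.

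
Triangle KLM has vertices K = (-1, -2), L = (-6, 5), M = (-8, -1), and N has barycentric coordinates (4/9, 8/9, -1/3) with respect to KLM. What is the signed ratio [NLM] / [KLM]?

The signed ratio [NLM]/[KLM] equals the barycentric coordinate of N at vertex K, which is 4/9.

4/9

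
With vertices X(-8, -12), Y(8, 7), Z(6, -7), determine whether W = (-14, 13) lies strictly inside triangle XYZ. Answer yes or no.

no

Barycentric coordinates of W: (160/93, 190/93, -257/93).
The three coordinates are positive, positive, negative; a point is interior exactly when all three are positive.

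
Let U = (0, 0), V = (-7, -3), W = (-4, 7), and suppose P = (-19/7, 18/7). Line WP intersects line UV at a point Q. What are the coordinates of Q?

(-7/4, -3/4)

Barycentric coordinates of P with respect to UVW: (3/7, 1/7, 3/7).
On side UV the W-coordinate is zero; dropping P's W-weight 3/7 and renormalizing the remaining 3/7 : 1/7 gives weights 3/4, 1/4 on U, V.
Q = (3/4)·(0, 0) + (1/4)·(-7, -3) = (-7/4, -3/4).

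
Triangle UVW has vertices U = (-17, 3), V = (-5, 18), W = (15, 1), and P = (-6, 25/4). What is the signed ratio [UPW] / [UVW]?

1/4

[UVW] = ½·((-17)·(18−1) + (-5)·(1−3) + 15·(3−18)) = ½·(-289 + 10 − 225) = -252.
[UPW] = ½·((-17)·(25/4−1) + (-6)·(1−3) + 15·(3−(25/4))) = ½·(-357/4 + 12 − 195/4) = -63, so the ratio is (-63)/(-252) = 1/4.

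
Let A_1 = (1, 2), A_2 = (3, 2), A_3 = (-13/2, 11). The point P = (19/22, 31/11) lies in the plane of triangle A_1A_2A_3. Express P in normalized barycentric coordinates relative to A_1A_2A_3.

(7/11, 3/11, 1/11)

Signed area of the reference triangle: [A_1A_2A_3] = ½·(1·(2−11) + 3·(11−2) + (-13/2)·(2−2)) = ½·(-9 + 27 + 0) = 9.
[PA_2A_3] = ½·((19/22)·(2−11) + 3·(11−(31/11)) + (-13/2)·(31/11−2)) = ½·(-171/22 + 270/11 − 117/22) = 63/11, so the A_1-coordinate is (63/11)/9 = 7/11.
[A_1PA_3] = ½·(1·(31/11−11) + (19/22)·(11−2) + (-13/2)·(2−(31/11))) = ½·(-90/11 + 171/22 + 117/22) = 27/11, so the A_2-coordinate is 3/11.
[A_1A_2P] = ½·(1·(2−(31/11)) + 3·(31/11−2) + (19/22)·(2−2)) = ½·(-9/11 + 27/11 + 0) = 9/11, so the A_3-coordinate is 1/11.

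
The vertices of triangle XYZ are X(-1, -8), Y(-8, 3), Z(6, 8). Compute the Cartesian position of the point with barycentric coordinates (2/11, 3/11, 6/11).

W = (2/11)·X + (3/11)·Y + (6/11)·Z.
x-coordinate: (2/11)·(-1) + (3/11)·(-8) + (6/11)·6 = 10/11.
y-coordinate: (2/11)·(-8) + (3/11)·3 + (6/11)·8 = 41/11.

(10/11, 41/11)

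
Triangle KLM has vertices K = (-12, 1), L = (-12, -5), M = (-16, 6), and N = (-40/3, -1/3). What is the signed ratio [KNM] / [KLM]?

[KLM] = ½·((-12)·(-5−6) + (-12)·(6−1) + (-16)·(1−(-5))) = ½·(132 − 60 − 96) = -12.
[KNM] = ½·((-12)·(-1/3−6) + (-40/3)·(6−1) + (-16)·(1−(-1/3))) = ½·(76 − 200/3 − 64/3) = -6, so the ratio is (-6)/(-12) = 1/2.

1/2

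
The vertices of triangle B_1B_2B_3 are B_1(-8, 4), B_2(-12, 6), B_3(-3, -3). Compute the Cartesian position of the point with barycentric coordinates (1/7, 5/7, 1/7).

(-71/7, 31/7)

M = (1/7)·B_1 + (5/7)·B_2 + (1/7)·B_3.
x-coordinate: (1/7)·(-8) + (5/7)·(-12) + (1/7)·(-3) = -71/7.
y-coordinate: (1/7)·4 + (5/7)·6 + (1/7)·(-3) = 31/7.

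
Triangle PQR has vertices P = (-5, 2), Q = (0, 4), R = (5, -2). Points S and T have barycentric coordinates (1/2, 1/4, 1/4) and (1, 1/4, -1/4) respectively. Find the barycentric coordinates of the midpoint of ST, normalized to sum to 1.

Since both coordinate triples sum to 1, the midpoint's barycentrics are the componentwise average.
(1/2+1)/2 = 3/4; similarly 1/4 and 0.

(3/4, 1/4, 0)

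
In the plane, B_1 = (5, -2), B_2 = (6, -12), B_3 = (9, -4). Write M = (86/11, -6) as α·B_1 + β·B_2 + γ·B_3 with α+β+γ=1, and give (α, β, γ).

(1/11, 3/11, 7/11)

Signed area of the reference triangle: [B_1B_2B_3] = ½·(5·(-12−(-4)) + 6·(-4−(-2)) + 9·(-2−(-12))) = ½·(-40 − 12 + 90) = 19.
[MB_2B_3] = ½·((86/11)·(-12−(-4)) + 6·(-4−(-6)) + 9·(-6−(-12))) = ½·(-688/11 + 12 + 54) = 19/11, so the B_1-coordinate is (19/11)/19 = 1/11.
[B_1MB_3] = ½·(5·(-6−(-4)) + (86/11)·(-4−(-2)) + 9·(-2−(-6))) = ½·(-10 − 172/11 + 36) = 57/11, so the B_2-coordinate is 3/11.
[B_1B_2M] = ½·(5·(-12−(-6)) + 6·(-6−(-2)) + (86/11)·(-2−(-12))) = ½·(-30 − 24 + 860/11) = 133/11, so the B_3-coordinate is 7/11.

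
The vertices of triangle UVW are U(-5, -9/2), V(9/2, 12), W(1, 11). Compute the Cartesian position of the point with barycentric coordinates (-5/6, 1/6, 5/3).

P = (-5/6)·U + (1/6)·V + (5/3)·W.
x-coordinate: (-5/6)·(-5) + (1/6)·(9/2) + (5/3)·1 = 79/12.
y-coordinate: (-5/6)·(-9/2) + (1/6)·12 + (5/3)·11 = 289/12.

(79/12, 289/12)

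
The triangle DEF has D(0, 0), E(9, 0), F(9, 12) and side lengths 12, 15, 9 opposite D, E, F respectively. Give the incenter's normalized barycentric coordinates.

(1/3, 5/12, 1/4)

The incenter has barycentric coordinates proportional to the opposite side lengths: (12 : 15 : 9).
Normalizing by 12+15+9 = 36 gives (1/3, 5/12, 1/4).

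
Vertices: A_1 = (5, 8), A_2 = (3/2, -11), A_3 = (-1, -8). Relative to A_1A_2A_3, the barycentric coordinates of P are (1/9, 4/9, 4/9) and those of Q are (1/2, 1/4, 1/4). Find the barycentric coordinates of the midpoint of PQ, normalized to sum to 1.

Since both coordinate triples sum to 1, the midpoint's barycentrics are the componentwise average.
(1/9+1/2)/2 = 11/36; similarly 25/72 and 25/72.

(11/36, 25/72, 25/72)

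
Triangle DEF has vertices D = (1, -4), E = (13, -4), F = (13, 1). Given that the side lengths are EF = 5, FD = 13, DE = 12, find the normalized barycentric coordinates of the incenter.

The incenter has barycentric coordinates proportional to the opposite side lengths: (5 : 13 : 12).
Normalizing by 5+13+12 = 30 gives (1/6, 13/30, 2/5).

(1/6, 13/30, 2/5)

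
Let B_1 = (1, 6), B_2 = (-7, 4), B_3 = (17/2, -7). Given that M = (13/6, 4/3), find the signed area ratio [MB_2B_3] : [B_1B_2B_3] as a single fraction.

[B_1B_2B_3] = ½·(1·(4−(-7)) + (-7)·(-7−6) + (17/2)·(6−4)) = ½·(11 + 91 + 17) = 119/2.
[MB_2B_3] = ½·((13/6)·(4−(-7)) + (-7)·(-7−(4/3)) + (17/2)·(4/3−4)) = ½·(143/6 + 175/3 − 68/3) = 119/4, so the ratio is (119/4)/(119/2) = 1/2.

1/2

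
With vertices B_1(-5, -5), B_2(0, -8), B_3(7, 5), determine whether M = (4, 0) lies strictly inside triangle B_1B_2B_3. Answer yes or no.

Barycentric coordinates of M: (2/43, 15/43, 26/43).
The three coordinates are positive, positive, positive; a point is interior exactly when all three are positive.

yes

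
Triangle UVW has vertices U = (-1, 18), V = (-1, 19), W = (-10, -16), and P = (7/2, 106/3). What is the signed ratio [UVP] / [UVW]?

[UVW] = ½·((-1)·(19−(-16)) + (-1)·(-16−18) + (-10)·(18−19)) = ½·(-35 + 34 + 10) = 9/2.
[UVP] = ½·((-1)·(19−(106/3)) + (-1)·(106/3−18) + (7/2)·(18−19)) = ½·(49/3 − 52/3 − 7/2) = -9/4, so the ratio is (-9/4)/(9/2) = -1/2.

-1/2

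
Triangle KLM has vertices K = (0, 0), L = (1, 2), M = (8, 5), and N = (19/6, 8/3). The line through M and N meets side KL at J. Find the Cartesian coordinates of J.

(3/4, 3/2)

Barycentric coordinates of N with respect to KLM: (1/6, 1/2, 1/3).
On side KL the M-coordinate is zero; dropping N's M-weight 1/3 and renormalizing the remaining 1/6 : 1/2 gives weights 1/4, 3/4 on K, L.
J = (1/4)·(0, 0) + (3/4)·(1, 2) = (3/4, 3/2).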